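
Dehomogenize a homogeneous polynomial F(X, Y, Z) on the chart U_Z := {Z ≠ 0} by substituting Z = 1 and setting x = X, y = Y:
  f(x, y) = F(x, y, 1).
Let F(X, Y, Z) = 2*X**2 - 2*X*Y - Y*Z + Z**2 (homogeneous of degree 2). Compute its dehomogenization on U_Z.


f(x, y) = 2*x**2 - 2*x*y - y + 1

On U_Z we set Z = 1. Each monomial c·X^i·Y^j·Z^k in F becomes c·x^i·y^j·1^k = c·x^i·y^j.
Substituting Z = 1: F(X, Y, 1) = 2*x**2 - 2*x*y - y + 1.
Note: deg(f) ≤ deg(F) = 2; strict inequality happens when F is divisible by Z (lost terms).


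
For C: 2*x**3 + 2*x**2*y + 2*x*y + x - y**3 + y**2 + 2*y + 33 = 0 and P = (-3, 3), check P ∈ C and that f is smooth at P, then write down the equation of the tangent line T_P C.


Tangent line at P: 25*x - 7*y + 96 = 0.

Step 1: f(-3, 3) = 0, so P lies on C.
Step 2: partial derivatives
  f_x(x, y) = 6*x**2 + 4*x*y + 2*y + 1, f_y(x, y) = 2*x**2 + 2*x - 3*y**2 + 2*y + 2.
  f_x(P) = 25, f_y(P) = -7 (gradient nonzero, so P is smooth).
Step 3: tangent line at P: 25·(x − -3) + -7·(y − 3) = 0.
Expanding: 25*x - 7*y + 96 = 0.


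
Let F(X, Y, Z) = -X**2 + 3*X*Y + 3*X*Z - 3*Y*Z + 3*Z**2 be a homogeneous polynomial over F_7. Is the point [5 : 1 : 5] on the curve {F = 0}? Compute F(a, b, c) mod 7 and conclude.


F(5,1,5) ≡ 6 (mod 7); P is NOT on the curve.

Evaluate F(5, 1, 5) term-by-term (mod 7).
  -X**2 ↦ -1·25·1·1 = -25
  3*X*Y ↦ 3·5·1·1 = 15
  3*X*Z ↦ 3·5·1·5 = 75
  -3*Y*Z ↦ -3·1·1·5 = -15
  3*Z**2 ↦ 3·1·1·25 = 75
Sum: F(5, 1, 5) = (-25) + (15) + (75) + (-15) + (75) = 125.
Reducing mod 7: 125 ≡ 6 (mod 7).
Since F(a, b, c) ≡ 6 ≠ 0 (mod 7), P does NOT lie on the curve.


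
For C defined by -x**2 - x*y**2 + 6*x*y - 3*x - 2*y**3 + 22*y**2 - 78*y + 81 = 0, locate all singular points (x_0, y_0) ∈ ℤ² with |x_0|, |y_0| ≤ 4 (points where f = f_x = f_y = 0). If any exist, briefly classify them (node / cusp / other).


Singular points: {(3, 3)}; classification: node.

Compute partial derivatives:
  f_x = -2*x - y**2 + 6*y - 3.
  f_y = -2*x*y + 6*x - 6*y**2 + 44*y - 78.
Scan x_0 ∈ {−4, ..., 4}. For each x_0, f_y(x_0, y) is a polynomial in y; find its integer roots y ∈ {−4, ..., 4}, then test f_x and f at those candidates.
  x = -4: f_y(-4, y) = -6*y**2 + 52*y - 102; vanishes at y ∈ {3}. (-4, 3): f_x = 14 ≠ 0.
  x = -3: f_y(-3, y) = -6*y**2 + 50*y - 96; vanishes at y ∈ {3}. (-3, 3): f_x = 12 ≠ 0.
  x = -2: f_y(-2, y) = -6*y**2 + 48*y - 90; vanishes at y ∈ {3}. (-2, 3): f_x = 10 ≠ 0.
  x = -1: f_y(-1, y) = -6*y**2 + 46*y - 84; vanishes at y ∈ {3}. (-1, 3): f_x = 8 ≠ 0.
  x = 0: f_y(0, y) = -6*y**2 + 44*y - 78; vanishes at y ∈ {3}. (0, 3): f_x = 6 ≠ 0.
  x = 1: f_y(1, y) = -6*y**2 + 42*y - 72; vanishes at y ∈ {3, 4}. (1, 3): f_x = 4 ≠ 0; (1, 4): f_x = 3 ≠ 0.
  x = 2: f_y(2, y) = -6*y**2 + 40*y - 66; vanishes at y ∈ {3}. (2, 3): f_x = 2 ≠ 0.
  x = 3: f_y(3, y) = -6*y**2 + 38*y - 60; vanishes at y ∈ {3}. (3, 3): f_x = 0, f = 0 — SINGULAR.
  x = 4: f_y(4, y) = -6*y**2 + 36*y - 54; vanishes at y ∈ {3}. (4, 3): f_x = -2 ≠ 0.
Only singular point on the grid: (3, 3).
Classify: substitute x = 3 + u, y = 3 + v and expand: f = -u**2 - u*v**2 - 2*v**3 + v**2.
No constant or linear terms (consistent with a singular point). Quadratic part: -u**2 + v**2. Cubic part: -u*v**2 - 2*v**3.
The quadratic part v**2 - u**2 = (v − u)(v + u) splits into two distinct linear factors, so there are two distinct tangent lines y − 3 = ±(x − 3) — this is a node (ordinary double point).
Classification: node.


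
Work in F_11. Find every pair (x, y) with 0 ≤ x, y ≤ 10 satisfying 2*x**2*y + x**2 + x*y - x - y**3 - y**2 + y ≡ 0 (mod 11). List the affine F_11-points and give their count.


Affine F_11-points: {(0, 0), (0, 3), (0, 7), (1, 0), (2, 1), (4, 7), (5, 9), (6, 2), (6, 3), (6, 5), (7, 2), (9, 1), (10, 10)}; count = 13.

For each of the 121 pairs (x, y) ∈ F_11², evaluate f(x, y) mod 11. Record the zeros.
  x = 0: [0↦0, 1↦10, 2↦1, 3↦0, 4↦1, 5↦9, 6↦7, 7↦0, 8↦4, 9↦2, 10↦10]  zeros at y ∈ {0, 3, 7}
  x = 1: [0↦0, 1↦2, 2↦7, 3↦9, 4↦2, 5↦2, 6↦3, 7↦10, 8↦6, 9↦7, 10↦7]  zeros at y ∈ {0}
  x = 2: [0↦2, 1↦0, 2↦1, 3↦10, 4↦10, 5↦6, 6↦3, 7↦6, 8↦9, 9↦6, 10↦2]  zeros at y ∈ {1}
  x = 3: [0↦6, 1↦4, 2↦5, 3↦3, 4↦3, 5↦10, 6↦7, 7↦10, 8↦2, 9↦10, 10↦6]  zeros at y ∈ ∅
  x = 4: [0↦1, 1↦3, 2↦8, 3↦10, 4↦3, 5↦3, 6↦4, 7↦0, 8↦7, 9↦8, 10↦8]  zeros at y ∈ {7}
  x = 5: [0↦9, 1↦8, 2↦10, 3↦9, 4↦10, 5↦7, 6↦5, 7↦9, 8↦2, 9↦0, 10↦8]  zeros at y ∈ {9}
  x = 6: [0↦8, 1↦8, 2↦0, 3↦0, 4↦2, 5↦0, 6↦10, 7↦4, 8↦9, 9↦8, 10↦6]  zeros at y ∈ {2, 3, 5}
  x = 7: [0↦9, 1↦3, 2↦0, 3↦5, 4↦1, 5↦4, 6↦8, 7↦7, 8↦6, 9↦10, 10↦2]  zeros at y ∈ {2}
  x = 8: [0↦1, 1↦4, 2↦10, 3↦2, 4↦7, 5↦8, 6↦10, 7↦7, 8↦4, 9↦6, 10↦7]  zeros at y ∈ ∅
  x = 9: [0↦6, 1↦0, 2↦8, 3↦2, 4↦9, 5↦1, 6↦5, 7↦4, 8↦3, 9↦7, 10↦10]  zeros at y ∈ {1}
  x = 10: [0↦2, 1↦2, 2↦5, 3↦5, 4↦7, 5↦5, 6↦4, 7↦9, 8↦3, 9↦2, 10↦0]  zeros at y ∈ {10}
Collecting zeros: affine points = {(0, 0), (0, 3), (0, 7), (1, 0), (2, 1), (4, 7), (5, 9), (6, 2), (6, 3), (6, 5), (7, 2), (9, 1), (10, 10)}.
Total count |C(F_11)_aff| = 13.


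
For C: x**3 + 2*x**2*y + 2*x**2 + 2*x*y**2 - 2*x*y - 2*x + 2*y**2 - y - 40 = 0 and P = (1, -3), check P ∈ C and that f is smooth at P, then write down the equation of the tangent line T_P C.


Tangent line at P: 17*x - 25*y - 92 = 0.

Step 1: f(1, -3) = 0, so P lies on C.
Step 2: partial derivatives
  f_x(x, y) = 3*x**2 + 4*x*y + 4*x + 2*y**2 - 2*y - 2, f_y(x, y) = 2*x**2 + 4*x*y - 2*x + 4*y - 1.
  f_x(P) = 17, f_y(P) = -25 (gradient nonzero, so P is smooth).
Step 3: tangent line at P: 17·(x − 1) + -25·(y − -3) = 0.
Expanding: 17*x - 25*y - 92 = 0.


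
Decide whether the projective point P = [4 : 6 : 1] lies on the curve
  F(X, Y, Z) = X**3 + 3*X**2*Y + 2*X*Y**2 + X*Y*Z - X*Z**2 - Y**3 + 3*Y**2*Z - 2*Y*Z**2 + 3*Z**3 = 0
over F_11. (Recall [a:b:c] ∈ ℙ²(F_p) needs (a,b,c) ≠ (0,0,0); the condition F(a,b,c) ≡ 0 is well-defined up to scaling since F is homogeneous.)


F(4,6,1) ≡ 4 (mod 11); P is NOT on the curve.

Evaluate F(4, 6, 1) term-by-term (mod 11).
  X**3 ↦ 1·64·1·1 = 64
  3*X**2*Y ↦ 3·16·6·1 = 288
  2*X*Y**2 ↦ 2·4·36·1 = 288
  X*Y*Z ↦ 1·4·6·1 = 24
  -X*Z**2 ↦ -1·4·1·1 = -4
  -Y**3 ↦ -1·1·216·1 = -216
  3*Y**2*Z ↦ 3·1·36·1 = 108
  -2*Y*Z**2 ↦ -2·1·6·1 = -12
  3*Z**3 ↦ 3·1·1·1 = 3
Sum: F(4, 6, 1) = (64) + (288) + (288) + (24) + (-4) + (-216) + (108) + (-12) + (3) = 543.
Reducing mod 11: 543 ≡ 4 (mod 11).
Since F(a, b, c) ≡ 4 ≠ 0 (mod 11), P does NOT lie on the curve.


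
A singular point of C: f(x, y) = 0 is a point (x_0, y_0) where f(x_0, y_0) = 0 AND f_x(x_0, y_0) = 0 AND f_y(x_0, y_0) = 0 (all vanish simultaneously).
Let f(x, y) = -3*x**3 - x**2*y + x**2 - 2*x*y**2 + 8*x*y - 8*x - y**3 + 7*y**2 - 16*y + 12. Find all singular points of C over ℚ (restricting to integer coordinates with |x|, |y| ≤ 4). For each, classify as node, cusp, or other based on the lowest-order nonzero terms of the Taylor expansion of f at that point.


Singular points: {(0, 2)}; classification: node.

Compute partial derivatives:
  f_x = -9*x**2 - 2*x*y + 2*x - 2*y**2 + 8*y - 8.
  f_y = -x**2 - 4*x*y + 8*x - 3*y**2 + 14*y - 16.
Scan x_0 ∈ {−4, ..., 4}. For each x_0, f_y(x_0, y) is a polynomial in y; find its integer roots y ∈ {−4, ..., 4}, then test f_x and f at those candidates.
  x = -4: f_y(-4, y) = -3*y**2 + 30*y - 64; no integer root y with |y| ≤ 4.
  x = -3: f_y(-3, y) = -3*y**2 + 26*y - 49; no integer root y with |y| ≤ 4.
  x = -2: f_y(-2, y) = -3*y**2 + 22*y - 36; no integer root y with |y| ≤ 4.
  x = -1: f_y(-1, y) = -3*y**2 + 18*y - 25; no integer root y with |y| ≤ 4.
  x = 0: f_y(0, y) = -3*y**2 + 14*y - 16; vanishes at y ∈ {2}. (0, 2): f_x = 0, f = 0 — SINGULAR.
  x = 1: f_y(1, y) = -3*y**2 + 10*y - 9; no integer root y with |y| ≤ 4.
  x = 2: f_y(2, y) = -3*y**2 + 6*y - 4; no integer root y with |y| ≤ 4.
  x = 3: f_y(3, y) = -3*y**2 + 2*y - 1; no integer root y with |y| ≤ 4.
  x = 4: f_y(4, y) = -3*y**2 - 2*y; vanishes at y ∈ {0}. (4, 0): f_x = -144 ≠ 0.
Only singular point on the grid: (0, 2).
Classify: substitute x = 0 + u, y = 2 + v and expand: f = -3*u**3 - u**2*v - u**2 - 2*u*v**2 - v**3 + v**2.
No constant or linear terms (consistent with a singular point). Quadratic part: -u**2 + v**2. Cubic part: -3*u**3 - u**2*v - 2*u*v**2 - v**3.
The quadratic part v**2 - u**2 = (v − u)(v + u) splits into two distinct linear factors, so there are two distinct tangent lines y − 2 = ±(x − 0) — this is a node (ordinary double point).
Classification: node.


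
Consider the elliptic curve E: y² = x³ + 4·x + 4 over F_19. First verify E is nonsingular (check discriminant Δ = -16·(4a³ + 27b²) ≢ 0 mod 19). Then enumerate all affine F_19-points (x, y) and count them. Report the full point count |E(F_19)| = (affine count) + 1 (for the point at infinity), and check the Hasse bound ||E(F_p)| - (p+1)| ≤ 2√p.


Affine points = {(0, 2), (0, 17), (1, 3), (1, 16), (2, 1), (2, 18), (3, 9), (3, 10), (5, 4), (5, 15), (6, 4), (6, 15), (8, 4), (8, 15), (9, 3), (9, 16), (11, 7), (11, 12), (13, 7), (13, 12), (14, 7), (14, 12), (15, 0), (17, 8), (17, 11)}; affine count = 25; |E(F_19)| = 26.

Discriminant check: Δ ∝ 4a³ + 27b² = 4·4³ + 27·4² = 4·64 + 27·16 ≡ 4 (mod 19). Nonzero ⇒ E is nonsingular.
For each x ∈ F_19, compute rhs = x³ + 4·x + 4 mod 19, then count y ∈ F_19 with y² ≡ rhs.
  x = 0: rhs = 4, matching y values: 2, 17 (2 points).
  x = 1: rhs = 9, matching y values: 3, 16 (2 points).
  x = 2: rhs = 1, matching y values: 1, 18 (2 points).
  x = 3: rhs = 5, matching y values: 9, 10 (2 points).
  x = 4: rhs = 8, matching y values: none (0 points).
  x = 5: rhs = 16, matching y values: 4, 15 (2 points).
  x = 6: rhs = 16, matching y values: 4, 15 (2 points).
  x = 7: rhs = 14, matching y values: none (0 points).
  x = 8: rhs = 16, matching y values: 4, 15 (2 points).
  x = 9: rhs = 9, matching y values: 3, 16 (2 points).
  x = 10: rhs = 18, matching y values: none (0 points).
  x = 11: rhs = 11, matching y values: 7, 12 (2 points).
  x = 12: rhs = 13, matching y values: none (0 points).
  x = 13: rhs = 11, matching y values: 7, 12 (2 points).
  x = 14: rhs = 11, matching y values: 7, 12 (2 points).
  x = 15: rhs = 0, matching y values: 0 (1 points).
  x = 16: rhs = 3, matching y values: none (0 points).
  x = 17: rhs = 7, matching y values: 8, 11 (2 points).
  x = 18: rhs = 18, matching y values: none (0 points).
Total affine count: 25.
Full point count |E(F_19)| = 25 + 1 = 26.
Hasse bound: |26 − (19+1)| = |6| = 6 ≤ 2√19 ≈ 8.7178 ✓.


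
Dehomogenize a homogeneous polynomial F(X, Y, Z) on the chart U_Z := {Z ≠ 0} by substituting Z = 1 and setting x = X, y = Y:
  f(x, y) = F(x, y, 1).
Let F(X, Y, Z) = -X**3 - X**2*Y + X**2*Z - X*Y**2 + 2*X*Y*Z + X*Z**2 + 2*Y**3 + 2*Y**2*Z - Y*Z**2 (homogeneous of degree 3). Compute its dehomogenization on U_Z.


f(x, y) = -x**3 - x**2*y + x**2 - x*y**2 + 2*x*y + x + 2*y**3 + 2*y**2 - y

On U_Z we set Z = 1. Each monomial c·X^i·Y^j·Z^k in F becomes c·x^i·y^j·1^k = c·x^i·y^j.
Substituting Z = 1: F(X, Y, 1) = -x**3 - x**2*y + x**2 - x*y**2 + 2*x*y + x + 2*y**3 + 2*y**2 - y.
Note: deg(f) ≤ deg(F) = 3; strict inequality happens when F is divisible by Z (lost terms).


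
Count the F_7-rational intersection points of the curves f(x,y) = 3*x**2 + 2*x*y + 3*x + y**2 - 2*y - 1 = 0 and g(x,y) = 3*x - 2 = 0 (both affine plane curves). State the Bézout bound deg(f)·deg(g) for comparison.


Common zeros: {(3, 0), (3, 3)}; count = 2; Bézout bound = 2.

deg(f) = 2, deg(g) = 1, so Bézout bound = 2.
Scan x ∈ F_7. For each x, list the y ∈ F_7 with f(x, y) ≡ 0 and those with g(x, y) ≡ 0 (mod 7); the common zeros in that column are the intersection.
  x = 0: f ≡ 0 at y ∈ {4, 5}; g ≡ 0 at y ∈ ∅; common: ∅.
  x = 1: f ≡ 0 at y ∈ {3, 4}; g ≡ 0 at y ∈ ∅; common: ∅.
  x = 2: f ≡ 0 at y ∈ ∅; g ≡ 0 at y ∈ ∅; common: ∅.
  x = 3: f ≡ 0 at y ∈ {0, 3}; g ≡ 0 at y ∈ {0, 1, 2, 3, 4, 5, 6}; common: {0, 3}.
  x = 4: f ≡ 0 at y ∈ ∅; g ≡ 0 at y ∈ ∅; common: ∅.
  x = 5: f ≡ 0 at y ∈ {1, 5}; g ≡ 0 at y ∈ ∅; common: ∅.
  x = 6: f ≡ 0 at y ∈ ∅; g ≡ 0 at y ∈ ∅; common: ∅.
Collecting: common zeros = {(3, 0), (3, 3)}, so the count is 2.
Comparison with the Bézout bound: 2 ≤ 2 = deg(f)·deg(g), as expected for curves with no common component (the bound is attained).


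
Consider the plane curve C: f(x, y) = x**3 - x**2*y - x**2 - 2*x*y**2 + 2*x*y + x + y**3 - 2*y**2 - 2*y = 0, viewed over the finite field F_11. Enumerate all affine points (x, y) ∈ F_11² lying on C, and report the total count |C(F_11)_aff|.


Affine F_11-points: {(0, 0), (0, 6), (0, 7), (1, 3), (2, 9), (4, 1), (4, 2), (4, 7), (5, 1)}; count = 9.

For each of the 121 pairs (x, y) ∈ F_11², evaluate f(x, y) mod 11. Record the zeros.
  x = 0: [0↦0, 1↦8, 2↦7, 3↦3, 4↦2, 5↦10, 6↦0, 7↦0, 8↦5, 9↦10, 10↦10]  zeros at y ∈ {0, 6, 7}
  x = 1: [0↦1, 1↦8, 2↦2, 3↦0, 4↦8, 5↦10, 6↦1, 7↦9, 8↦7, 9↦1, 10↦8]  zeros at y ∈ {3}
  x = 2: [0↦6, 1↦10, 2↦8, 3↦6, 4↦10, 5↦4, 6↦5, 7↦8, 8↦8, 9↦0, 10↦1]  zeros at y ∈ {9}
  x = 3: [0↦10, 1↦9, 2↦9, 3↦5, 4↦3, 5↦9, 6↦7, 7↦3, 8↦3, 9↦2, 10↦6]  zeros at y ∈ ∅
  x = 4: [0↦8, 1↦0, 2↦0, 3↦3, 4↦4, 5↦9, 6↦2, 7↦0, 8↦9, 9↦2, 10↦7]  zeros at y ∈ {1, 2, 7}
  x = 5: [0↦6, 1↦0, 2↦9, 3↦6, 4↦8, 5↦10, 6↦7, 7↦5, 8↦10, 9↦6, 10↦10]  zeros at y ∈ {1}
  x = 6: [0↦10, 1↦4, 2↦9, 3↦9, 4↦10, 5↦7, 6↦6, 7↦2, 8↦1, 9↦9, 10↦10]  zeros at y ∈ ∅
  x = 7: [0↦4, 1↦7, 2↦6, 3↦7, 4↦5, 5↦6, 6↦5, 7↦8, 8↦10, 9↦6, 10↦2]  zeros at y ∈ ∅
  x = 8: [0↦5, 1↦4, 2↦6, 3↦6, 4↦10, 5↦2, 6↦10, 7↦7, 8↦10, 9↦3, 10↦3]  zeros at y ∈ ∅
  x = 9: [0↦8, 1↦1, 2↦4, 3↦1, 4↦9, 5↦1, 6↦5, 7↦5, 8↦7, 9↦6, 10↦8]  zeros at y ∈ ∅
  x = 10: [0↦8, 1↦4, 2↦6, 3↦9, 4↦8, 5↦9, 6↦7, 7↦8, 8↦7, 9↦10, 10↦1]  zeros at y ∈ ∅
Collecting zeros: affine points = {(0, 0), (0, 6), (0, 7), (1, 3), (2, 9), (4, 1), (4, 2), (4, 7), (5, 1)}.
Total count |C(F_11)_aff| = 9.


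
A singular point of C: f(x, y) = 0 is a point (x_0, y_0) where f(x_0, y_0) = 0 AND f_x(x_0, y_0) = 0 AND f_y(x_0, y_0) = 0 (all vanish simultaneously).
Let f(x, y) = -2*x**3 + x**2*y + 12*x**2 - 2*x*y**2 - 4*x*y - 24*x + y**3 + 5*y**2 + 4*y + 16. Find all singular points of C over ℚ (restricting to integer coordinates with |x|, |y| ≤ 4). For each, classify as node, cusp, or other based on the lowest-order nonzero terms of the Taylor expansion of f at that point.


Singular points: {(2, 0)}; classification: cusp.

Compute partial derivatives:
  f_x = -6*x**2 + 2*x*y + 24*x - 2*y**2 - 4*y - 24.
  f_y = x**2 - 4*x*y - 4*x + 3*y**2 + 10*y + 4.
Scan x_0 ∈ {−4, ..., 4}. For each x_0, f_y(x_0, y) is a polynomial in y; find its integer roots y ∈ {−4, ..., 4}, then test f_x and f at those candidates.
  x = -4: f_y(-4, y) = 3*y**2 + 26*y + 36; no integer root y with |y| ≤ 4.
  x = -3: f_y(-3, y) = 3*y**2 + 22*y + 25; no integer root y with |y| ≤ 4.
  x = -2: f_y(-2, y) = 3*y**2 + 18*y + 16; no integer root y with |y| ≤ 4.
  x = -1: f_y(-1, y) = 3*y**2 + 14*y + 9; no integer root y with |y| ≤ 4.
  x = 0: f_y(0, y) = 3*y**2 + 10*y + 4; no integer root y with |y| ≤ 4.
  x = 1: f_y(1, y) = 3*y**2 + 6*y + 1; no integer root y with |y| ≤ 4.
  x = 2: f_y(2, y) = 3*y**2 + 2*y; vanishes at y ∈ {0}. (2, 0): f_x = 0, f = 0 — SINGULAR.
  x = 3: f_y(3, y) = 3*y**2 - 2*y + 1; no integer root y with |y| ≤ 4.
  x = 4: f_y(4, y) = 3*y**2 - 6*y + 4; no integer root y with |y| ≤ 4.
Only singular point on the grid: (2, 0).
Classify: substitute x = 2 + u, y = 0 + v and expand: f = -2*u**3 + u**2*v - 2*u*v**2 + v**3 + v**2.
No constant or linear terms (consistent with a singular point). Quadratic part: v**2. Cubic part: -2*u**3 + u**2*v - 2*u*v**2 + v**3.
The quadratic part v**2 is a perfect square, so there is a single (double) tangent line v = 0, i.e. y = 0. Restricting the cubic part to that line (v = 0) leaves -2*u**3 ≠ 0, so f is not divisible by v and the branch is v² ≈ 2*u**3 to lowest order — this is a cusp.
Classification: cusp.


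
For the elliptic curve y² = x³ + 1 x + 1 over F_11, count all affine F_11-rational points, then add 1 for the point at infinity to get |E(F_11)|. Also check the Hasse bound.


Affine points = {(0, 1), (0, 10), (1, 5), (1, 6), (2, 0), (3, 3), (3, 8), (4, 5), (4, 6), (6, 5), (6, 6), (8, 2), (8, 9)}; affine count = 13; |E(F_11)| = 14.

Discriminant check: Δ ∝ 4a³ + 27b² = 4·1³ + 27·1² = 4·1 + 27·1 ≡ 9 (mod 11). Nonzero ⇒ E is nonsingular.
For each x ∈ F_11, compute rhs = x³ + 1·x + 1 mod 11, then count y ∈ F_11 with y² ≡ rhs.
  x = 0: rhs = 1, matching y values: 1, 10 (2 points).
  x = 1: rhs = 3, matching y values: 5, 6 (2 points).
  x = 2: rhs = 0, matching y values: 0 (1 points).
  x = 3: rhs = 9, matching y values: 3, 8 (2 points).
  x = 4: rhs = 3, matching y values: 5, 6 (2 points).
  x = 5: rhs = 10, matching y values: none (0 points).
  x = 6: rhs = 3, matching y values: 5, 6 (2 points).
  x = 7: rhs = 10, matching y values: none (0 points).
  x = 8: rhs = 4, matching y values: 2, 9 (2 points).
  x = 9: rhs = 2, matching y values: none (0 points).
  x = 10: rhs = 10, matching y values: none (0 points).
Total affine count: 13.
Full point count |E(F_11)| = 13 + 1 = 14.
Hasse bound: |14 − (11+1)| = |2| = 2 ≤ 2√11 ≈ 6.6332 ✓.


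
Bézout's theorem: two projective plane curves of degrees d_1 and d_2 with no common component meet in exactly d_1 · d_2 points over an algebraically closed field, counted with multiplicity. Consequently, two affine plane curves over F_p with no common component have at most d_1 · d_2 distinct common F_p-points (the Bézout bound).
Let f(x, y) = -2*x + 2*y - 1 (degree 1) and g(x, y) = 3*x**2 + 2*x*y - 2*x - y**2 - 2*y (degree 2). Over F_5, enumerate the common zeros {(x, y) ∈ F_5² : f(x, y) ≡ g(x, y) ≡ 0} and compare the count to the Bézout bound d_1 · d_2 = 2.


Common zeros: {(0, 3), (1, 4)}; count = 2; Bézout bound = 2.

deg(f) = 1, deg(g) = 2, so Bézout bound = 2.
Scan x ∈ F_5. For each x, list the y ∈ F_5 with f(x, y) ≡ 0 and those with g(x, y) ≡ 0 (mod 5); the common zeros in that column are the intersection.
  x = 0: f ≡ 0 at y ∈ {3}; g ≡ 0 at y ∈ {0, 3}; common: {3}.
  x = 1: f ≡ 0 at y ∈ {4}; g ≡ 0 at y ∈ {1, 4}; common: {4}.
  x = 2: f ≡ 0 at y ∈ {0}; g ≡ 0 at y ∈ {3, 4}; common: ∅.
  x = 3: f ≡ 0 at y ∈ {1}; g ≡ 0 at y ∈ {2}; common: ∅.
  x = 4: f ≡ 0 at y ∈ {2}; g ≡ 0 at y ∈ {0, 1}; common: ∅.
Collecting: common zeros = {(0, 3), (1, 4)}, so the count is 2.
Comparison with the Bézout bound: 2 ≤ 2 = deg(f)·deg(g), as expected for curves with no common component (the bound is attained).


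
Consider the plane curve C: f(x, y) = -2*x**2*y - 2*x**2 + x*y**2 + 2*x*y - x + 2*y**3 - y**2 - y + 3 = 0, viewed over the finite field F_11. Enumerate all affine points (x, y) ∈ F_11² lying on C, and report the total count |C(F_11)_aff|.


Affine F_11-points: {(1, 0), (2, 7), (3, 9), (4, 0), (4, 2), (6, 7), (6, 8), (6, 10), (10, 2), (10, 8)}; count = 10.

For each of the 121 pairs (x, y) ∈ F_11², evaluate f(x, y) mod 11. Record the zeros.
  x = 0: [0↦3, 1↦3, 2↦2, 3↦1, 4↦1, 5↦3, 6↦8, 7↦6, 8↦9, 9↦7, 10↦1]  zeros at y ∈ ∅
  x = 1: [0↦0, 1↦1, 2↦3, 3↦7, 4↦3, 5↦3, 6↦8, 7↦8, 8↦4, 9↦8, 10↦10]  zeros at y ∈ {0}
  x = 2: [0↦4, 1↦2, 2↦3, 3↦8, 4↦7, 5↦1, 6↦2, 7↦0, 8↦7, 9↦2, 10↦8]  zeros at y ∈ {7}
  x = 3: [0↦4, 1↦6, 2↦2, 3↦4, 4↦2, 5↦8, 6↦1, 7↦4, 8↦7, 9↦0, 10↦6]  zeros at y ∈ {9}
  x = 4: [0↦0, 1↦2, 2↦0, 3↦6, 4↦10, 5↦2, 6↦5, 7↦9, 8↦4, 9↦2, 10↦4]  zeros at y ∈ {0, 2}
  x = 5: [0↦3, 1↦1, 2↦8, 3↦3, 4↦9, 5↦5, 6↦3, 7↦4, 8↦9, 9↦8, 10↦2]  zeros at y ∈ ∅
  x = 6: [0↦2, 1↦3, 2↦4, 3↦6, 4↦10, 5↦6, 6↦6, 7↦0, 8↦0, 9↦7, 10↦0]  zeros at y ∈ {7, 8, 10}
  x = 7: [0↦8, 1↦8, 2↦10, 3↦4, 4↦2, 5↦5, 6↦3, 7↦8, 8↦10, 9↦10, 10↦9]  zeros at y ∈ ∅
  x = 8: [0↦10, 1↦5, 2↦4, 3↦8, 4↦7, 5↦2, 6↦5, 7↦6, 8↦6, 9↦6, 10↦7]  zeros at y ∈ ∅
  x = 9: [0↦8, 1↦5, 2↦8, 3↦7, 4↦3, 5↦8, 6↦1, 7↦5, 8↦10, 9↦6, 10↦5]  zeros at y ∈ ∅
  x = 10: [0↦2, 1↦8, 2↦0, 3↦1, 4↦1, 5↦1, 6↦2, 7↦5, 8↦0, 9↦10, 10↦3]  zeros at y ∈ {2, 8}
Collecting zeros: affine points = {(1, 0), (2, 7), (3, 9), (4, 0), (4, 2), (6, 7), (6, 8), (6, 10), (10, 2), (10, 8)}.
Total count |C(F_11)_aff| = 10.


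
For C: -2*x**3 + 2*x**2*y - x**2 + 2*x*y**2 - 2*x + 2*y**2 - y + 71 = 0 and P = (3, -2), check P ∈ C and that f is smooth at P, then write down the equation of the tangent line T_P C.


Tangent line at P: -78*x - 15*y + 204 = 0.

Step 1: f(3, -2) = 0, so P lies on C.
Step 2: partial derivatives
  f_x(x, y) = -6*x**2 + 4*x*y - 2*x + 2*y**2 - 2, f_y(x, y) = 2*x**2 + 4*x*y + 4*y - 1.
  f_x(P) = -78, f_y(P) = -15 (gradient nonzero, so P is smooth).
Step 3: tangent line at P: -78·(x − 3) + -15·(y − -2) = 0.
Expanding: -78*x - 15*y + 204 = 0.


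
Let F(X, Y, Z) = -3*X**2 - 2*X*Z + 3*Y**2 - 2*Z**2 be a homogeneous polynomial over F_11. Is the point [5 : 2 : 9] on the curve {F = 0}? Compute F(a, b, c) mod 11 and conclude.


F(5,2,9) ≡ 4 (mod 11); P is NOT on the curve.

Evaluate F(5, 2, 9) term-by-term (mod 11).
  -3*X**2 ↦ -3·25·1·1 = -75
  -2*X*Z ↦ -2·5·1·9 = -90
  3*Y**2 ↦ 3·1·4·1 = 12
  -2*Z**2 ↦ -2·1·1·81 = -162
Sum: F(5, 2, 9) = (-75) + (-90) + (12) + (-162) = -315.
Reducing mod 11: -315 ≡ 4 (mod 11).
Since F(a, b, c) ≡ 4 ≠ 0 (mod 11), P does NOT lie on the curve.


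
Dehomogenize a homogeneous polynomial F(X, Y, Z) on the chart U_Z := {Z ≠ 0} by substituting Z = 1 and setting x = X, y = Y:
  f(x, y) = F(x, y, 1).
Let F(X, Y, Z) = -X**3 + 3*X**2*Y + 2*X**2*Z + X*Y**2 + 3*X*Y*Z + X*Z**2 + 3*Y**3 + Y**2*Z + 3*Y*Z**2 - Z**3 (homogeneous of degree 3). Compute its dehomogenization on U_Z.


f(x, y) = -x**3 + 3*x**2*y + 2*x**2 + x*y**2 + 3*x*y + x + 3*y**3 + y**2 + 3*y - 1

On U_Z we set Z = 1. Each monomial c·X^i·Y^j·Z^k in F becomes c·x^i·y^j·1^k = c·x^i·y^j.
Substituting Z = 1: F(X, Y, 1) = -x**3 + 3*x**2*y + 2*x**2 + x*y**2 + 3*x*y + x + 3*y**3 + y**2 + 3*y - 1.
Note: deg(f) ≤ deg(F) = 3; strict inequality happens when F is divisible by Z (lost terms).


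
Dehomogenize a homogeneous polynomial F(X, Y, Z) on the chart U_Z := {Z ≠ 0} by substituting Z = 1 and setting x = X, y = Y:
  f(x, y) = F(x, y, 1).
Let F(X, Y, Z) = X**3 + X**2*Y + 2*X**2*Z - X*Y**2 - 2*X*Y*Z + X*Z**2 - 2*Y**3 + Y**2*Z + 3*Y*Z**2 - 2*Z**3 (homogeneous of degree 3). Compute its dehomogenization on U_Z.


f(x, y) = x**3 + x**2*y + 2*x**2 - x*y**2 - 2*x*y + x - 2*y**3 + y**2 + 3*y - 2

On U_Z we set Z = 1. Each monomial c·X^i·Y^j·Z^k in F becomes c·x^i·y^j·1^k = c·x^i·y^j.
Substituting Z = 1: F(X, Y, 1) = x**3 + x**2*y + 2*x**2 - x*y**2 - 2*x*y + x - 2*y**3 + y**2 + 3*y - 2.
Note: deg(f) ≤ deg(F) = 3; strict inequality happens when F is divisible by Z (lost terms).


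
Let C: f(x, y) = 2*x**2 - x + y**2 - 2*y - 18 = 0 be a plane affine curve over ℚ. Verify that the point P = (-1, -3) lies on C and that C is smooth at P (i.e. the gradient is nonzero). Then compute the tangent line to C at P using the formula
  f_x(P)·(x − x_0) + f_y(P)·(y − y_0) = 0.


Tangent line at P: -5*x - 8*y - 29 = 0.

Step 1: f(-1, -3) = 0, so P lies on C.
Step 2: partial derivatives
  f_x(x, y) = 4*x - 1, f_y(x, y) = 2*y - 2.
  f_x(P) = -5, f_y(P) = -8 (gradient nonzero, so P is smooth).
Step 3: tangent line at P: -5·(x − -1) + -8·(y − -3) = 0.
Expanding: -5*x - 8*y - 29 = 0.


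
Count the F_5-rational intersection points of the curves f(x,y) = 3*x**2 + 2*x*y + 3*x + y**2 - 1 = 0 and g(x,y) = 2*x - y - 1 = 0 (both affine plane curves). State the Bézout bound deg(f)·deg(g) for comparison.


Common zeros: {(0, 4), (3, 0)}; count = 2; Bézout bound = 2.

deg(f) = 2, deg(g) = 1, so Bézout bound = 2.
Scan x ∈ F_5. For each x, list the y ∈ F_5 with f(x, y) ≡ 0 and those with g(x, y) ≡ 0 (mod 5); the common zeros in that column are the intersection.
  x = 0: f ≡ 0 at y ∈ {1, 4}; g ≡ 0 at y ∈ {4}; common: {4}.
  x = 1: f ≡ 0 at y ∈ {0, 3}; g ≡ 0 at y ∈ {1}; common: ∅.
  x = 2: f ≡ 0 at y ∈ ∅; g ≡ 0 at y ∈ {3}; common: ∅.
  x = 3: f ≡ 0 at y ∈ {0, 4}; g ≡ 0 at y ∈ {0}; common: {0}.
  x = 4: f ≡ 0 at y ∈ ∅; g ≡ 0 at y ∈ {2}; common: ∅.
Collecting: common zeros = {(0, 4), (3, 0)}, so the count is 2.
Comparison with the Bézout bound: 2 ≤ 2 = deg(f)·deg(g), as expected for curves with no common component (the bound is attained).


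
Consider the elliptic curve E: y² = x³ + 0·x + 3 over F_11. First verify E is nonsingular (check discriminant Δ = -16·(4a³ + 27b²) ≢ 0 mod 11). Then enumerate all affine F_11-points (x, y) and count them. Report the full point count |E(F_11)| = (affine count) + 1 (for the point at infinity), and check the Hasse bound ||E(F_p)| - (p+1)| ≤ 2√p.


Affine points = {(0, 5), (0, 6), (1, 2), (1, 9), (2, 0), (4, 1), (4, 10), (7, 4), (7, 7), (8, 3), (8, 8)}; affine count = 11; |E(F_11)| = 12.

Discriminant check: Δ ∝ 4a³ + 27b² = 4·0³ + 27·3² = 4·0 + 27·9 ≡ 1 (mod 11). Nonzero ⇒ E is nonsingular.
For each x ∈ F_11, compute rhs = x³ + 0·x + 3 mod 11, then count y ∈ F_11 with y² ≡ rhs.
  x = 0: rhs = 3, matching y values: 5, 6 (2 points).
  x = 1: rhs = 4, matching y values: 2, 9 (2 points).
  x = 2: rhs = 0, matching y values: 0 (1 points).
  x = 3: rhs = 8, matching y values: none (0 points).
  x = 4: rhs = 1, matching y values: 1, 10 (2 points).
  x = 5: rhs = 7, matching y values: none (0 points).
  x = 6: rhs = 10, matching y values: none (0 points).
  x = 7: rhs = 5, matching y values: 4, 7 (2 points).
  x = 8: rhs = 9, matching y values: 3, 8 (2 points).
  x = 9: rhs = 6, matching y values: none (0 points).
  x = 10: rhs = 2, matching y values: none (0 points).
Total affine count: 11.
Full point count |E(F_11)| = 11 + 1 = 12.
Hasse bound: |12 − (11+1)| = |0| = 0 ≤ 2√11 ≈ 6.6332 ✓.


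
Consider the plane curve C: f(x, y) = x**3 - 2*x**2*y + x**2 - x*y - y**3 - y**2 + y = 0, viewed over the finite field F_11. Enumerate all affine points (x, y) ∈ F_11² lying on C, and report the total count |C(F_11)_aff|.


Affine F_11-points: {(0, 0), (0, 3), (0, 7), (4, 9), (5, 8), (6, 6), (7, 1), (7, 3), (7, 6), (8, 4), (9, 1), (9, 3), (9, 6), (10, 0), (10, 10)}; count = 15.

For each of the 121 pairs (x, y) ∈ F_11², evaluate f(x, y) mod 11. Record the zeros.
  x = 0: [0↦0, 1↦10, 2↦1, 3↦0, 4↦1, 5↦9, 6↦7, 7↦0, 8↦4, 9↦2, 10↦10]  zeros at y ∈ {0, 3, 7}
  x = 1: [0↦2, 1↦9, 2↦8, 3↦4, 4↦2, 5↦7, 6↦2, 7↦3, 8↦4, 9↦10, 10↦4]  zeros at y ∈ ∅
  x = 2: [0↦1, 1↦1, 2↦4, 3↦4, 4↦6, 5↦4, 6↦3, 7↦8, 8↦2, 9↦1, 10↦10]  zeros at y ∈ ∅
  x = 3: [0↦3, 1↦3, 2↦6, 3↦6, 4↦8, 5↦6, 6↦5, 7↦10, 8↦4, 9↦3, 10↦1]  zeros at y ∈ ∅
  x = 4: [0↦3, 1↦10, 2↦9, 3↦5, 4↦3, 5↦8, 6↦3, 7↦4, 8↦5, 9↦0, 10↦5]  zeros at y ∈ {9}
  x = 5: [0↦7, 1↦6, 2↦8, 3↦7, 4↦8, 5↦5, 6↦3, 7↦7, 8↦0, 9↦9, 10↦6]  zeros at y ∈ {8}
  x = 6: [0↦10, 1↦8, 2↦9, 3↦7, 4↦7, 5↦3, 6↦0, 7↦3, 8↦6, 9↦3, 10↦10]  zeros at y ∈ {6}
  x = 7: [0↦7, 1↦0, 2↦7, 3↦0, 4↦6, 5↦8, 6↦0, 7↦9, 8↦7, 9↦10, 10↦1]  zeros at y ∈ {1, 3, 6}
  x = 8: [0↦4, 1↦10, 2↦8, 3↦3, 4↦0, 5↦4, 6↦9, 7↦9, 8↦9, 9↦3, 10↦7]  zeros at y ∈ {4}
  x = 9: [0↦7, 1↦0, 2↦7, 3↦0, 4↦6, 5↦8, 6↦0, 7↦9, 8↦7, 9↦10, 10↦1]  zeros at y ∈ {1, 3, 6}
  x = 10: [0↦0, 1↦9, 2↦10, 3↦8, 4↦8, 5↦4, 6↦1, 7↦4, 8↦7, 9↦4, 10↦0]  zeros at y ∈ {0, 10}
Collecting zeros: affine points = {(0, 0), (0, 3), (0, 7), (4, 9), (5, 8), (6, 6), (7, 1), (7, 3), (7, 6), (8, 4), (9, 1), (9, 3), (9, 6), (10, 0), (10, 10)}.
Total count |C(F_11)_aff| = 15.


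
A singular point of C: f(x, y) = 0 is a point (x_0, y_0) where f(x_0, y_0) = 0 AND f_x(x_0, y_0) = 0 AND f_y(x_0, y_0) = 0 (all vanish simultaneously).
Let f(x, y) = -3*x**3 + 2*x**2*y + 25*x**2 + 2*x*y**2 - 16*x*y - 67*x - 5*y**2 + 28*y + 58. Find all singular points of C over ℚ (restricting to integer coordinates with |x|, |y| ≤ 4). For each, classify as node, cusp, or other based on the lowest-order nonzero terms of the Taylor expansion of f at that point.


Singular points: {(3, 1)}; classification: cusp.

Compute partial derivatives:
  f_x = -9*x**2 + 4*x*y + 50*x + 2*y**2 - 16*y - 67.
  f_y = 2*x**2 + 4*x*y - 16*x - 10*y + 28.
Scan x_0 ∈ {−4, ..., 4}. For each x_0, f_y(x_0, y) is a polynomial in y; find its integer roots y ∈ {−4, ..., 4}, then test f_x and f at those candidates.
  x = -4: f_y(-4, y) = 124 - 26*y; no integer root y with |y| ≤ 4.
  x = -3: f_y(-3, y) = 94 - 22*y; no integer root y with |y| ≤ 4.
  x = -2: f_y(-2, y) = 68 - 18*y; no integer root y with |y| ≤ 4.
  x = -1: f_y(-1, y) = 46 - 14*y; no integer root y with |y| ≤ 4.
  x = 0: f_y(0, y) = 28 - 10*y; no integer root y with |y| ≤ 4.
  x = 1: f_y(1, y) = 14 - 6*y; no integer root y with |y| ≤ 4.
  x = 2: f_y(2, y) = 4 - 2*y; vanishes at y ∈ {2}. (2, 2): f_x = -11 ≠ 0.
  x = 3: f_y(3, y) = 2*y - 2; vanishes at y ∈ {1}. (3, 1): f_x = 0, f = 0 — SINGULAR.
  x = 4: f_y(4, y) = 6*y - 4; no integer root y with |y| ≤ 4.
Only singular point on the grid: (3, 1).
Classify: substitute x = 3 + u, y = 1 + v and expand: f = -3*u**3 + 2*u**2*v + 2*u*v**2 + v**2.
No constant or linear terms (consistent with a singular point). Quadratic part: v**2. Cubic part: -3*u**3 + 2*u**2*v + 2*u*v**2.
The quadratic part v**2 is a perfect square, so there is a single (double) tangent line v = 0, i.e. y = 1. Restricting the cubic part to that line (v = 0) leaves -3*u**3 ≠ 0, so f is not divisible by v and the branch is v² ≈ 3*u**3 to lowest order — this is a cusp.
Classification: cusp.


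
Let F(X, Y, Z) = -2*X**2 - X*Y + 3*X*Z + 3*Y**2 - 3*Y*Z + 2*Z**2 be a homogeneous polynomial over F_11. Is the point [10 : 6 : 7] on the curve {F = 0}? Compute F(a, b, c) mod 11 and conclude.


F(10,6,7) ≡ 8 (mod 11); P is NOT on the curve.

Evaluate F(10, 6, 7) term-by-term (mod 11).
  -2*X**2 ↦ -2·100·1·1 = -200
  -X*Y ↦ -1·10·6·1 = -60
  3*X*Z ↦ 3·10·1·7 = 210
  3*Y**2 ↦ 3·1·36·1 = 108
  -3*Y*Z ↦ -3·1·6·7 = -126
  2*Z**2 ↦ 2·1·1·49 = 98
Sum: F(10, 6, 7) = (-200) + (-60) + (210) + (108) + (-126) + (98) = 30.
Reducing mod 11: 30 ≡ 8 (mod 11).
Since F(a, b, c) ≡ 8 ≠ 0 (mod 11), P does NOT lie on the curve.


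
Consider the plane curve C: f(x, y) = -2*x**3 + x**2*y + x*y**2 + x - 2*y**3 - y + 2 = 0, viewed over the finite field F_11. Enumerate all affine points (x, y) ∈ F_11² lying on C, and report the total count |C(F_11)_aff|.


Affine F_11-points: {(0, 3), (0, 5), (1, 1), (1, 2), (1, 3), (2, 10), (4, 8), (6, 1), (6, 3), (6, 10), (7, 8), (8, 10), (9, 4), (10, 1)}; count = 14.

For each of the 121 pairs (x, y) ∈ F_11², evaluate f(x, y) mod 11. Record the zeros.
  x = 0: [0↦2, 1↦10, 2↦6, 3↦0, 4↦2, 5↦0, 6↦4, 7↦2, 8↦4, 9↦9, 10↦5]  zeros at y ∈ {3, 5}
  x = 1: [0↦1, 1↦0, 2↦0, 3↦0, 4↦10, 5↦7, 6↦1, 7↦2, 8↦9, 9↦10, 10↦4]  zeros at y ∈ {1, 2, 3}
  x = 2: [0↦10, 1↦2, 2↦8, 3↦5, 4↦3, 5↦1, 6↦9, 7↦4, 8↦7, 9↦6, 10↦0]  zeros at y ∈ {10}
  x = 3: [0↦6, 1↦4, 2↦7, 3↦3, 4↦2, 5↦3, 6↦5, 7↦7, 8↦8, 9↦7, 10↦3]  zeros at y ∈ ∅
  x = 4: [0↦10, 1↦5, 2↦7, 3↦4, 4↦6, 5↦1, 6↦10, 7↦10, 8↦0, 9↦1, 10↦1]  zeros at y ∈ {8}
  x = 5: [0↦10, 1↦4, 2↦7, 3↦7, 4↦3, 5↦5, 6↦1, 7↦1, 8↦4, 9↦9, 10↦4]  zeros at y ∈ ∅
  x = 6: [0↦5, 1↦0, 2↦6, 3↦0, 4↦3, 5↦3, 6↦10, 7↦1, 8↦8, 9↦8, 10↦0]  zeros at y ∈ {1, 3, 10}
  x = 7: [0↦5, 1↦3, 2↦3, 3↦4, 4↦5, 5↦5, 6↦3, 7↦9, 8↦0, 9↦8, 10↦10]  zeros at y ∈ {8}
  x = 8: [0↦9, 1↦1, 2↦8, 3↦7, 4↦8, 5↦10, 6↦1, 7↦2, 8↦1, 9↦8, 10↦0]  zeros at y ∈ {10}
  x = 9: [0↦5, 1↦4, 2↦9, 3↦8, 4↦0, 5↦6, 6↦3, 7↦1, 8↦10, 9↦7, 10↦2]  zeros at y ∈ {4}
  x = 10: [0↦3, 1↦0, 2↦5, 3↦6, 4↦2, 5↦3, 6↦8, 7↦5, 8↦4, 9↦4, 10↦4]  zeros at y ∈ {1}
Collecting zeros: affine points = {(0, 3), (0, 5), (1, 1), (1, 2), (1, 3), (2, 10), (4, 8), (6, 1), (6, 3), (6, 10), (7, 8), (8, 10), (9, 4), (10, 1)}.
Total count |C(F_11)_aff| = 14.


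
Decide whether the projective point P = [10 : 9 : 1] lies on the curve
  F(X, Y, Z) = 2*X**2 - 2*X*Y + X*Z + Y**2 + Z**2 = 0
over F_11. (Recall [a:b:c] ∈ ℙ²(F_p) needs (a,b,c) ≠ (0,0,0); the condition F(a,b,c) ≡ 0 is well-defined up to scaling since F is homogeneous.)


F(10,9,1) ≡ 2 (mod 11); P is NOT on the curve.

Evaluate F(10, 9, 1) term-by-term (mod 11).
  2*X**2 ↦ 2·100·1·1 = 200
  -2*X*Y ↦ -2·10·9·1 = -180
  X*Z ↦ 1·10·1·1 = 10
  Y**2 ↦ 1·1·81·1 = 81
  Z**2 ↦ 1·1·1·1 = 1
Sum: F(10, 9, 1) = (200) + (-180) + (10) + (81) + (1) = 112.
Reducing mod 11: 112 ≡ 2 (mod 11).
Since F(a, b, c) ≡ 2 ≠ 0 (mod 11), P does NOT lie on the curve.


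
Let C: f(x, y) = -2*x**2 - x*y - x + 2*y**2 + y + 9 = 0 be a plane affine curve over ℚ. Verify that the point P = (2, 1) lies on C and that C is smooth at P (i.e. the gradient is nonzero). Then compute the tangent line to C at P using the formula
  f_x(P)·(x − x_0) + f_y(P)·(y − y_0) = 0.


Tangent line at P: -10*x + 3*y + 17 = 0.

Step 1: f(2, 1) = 0, so P lies on C.
Step 2: partial derivatives
  f_x(x, y) = -4*x - y - 1, f_y(x, y) = -x + 4*y + 1.
  f_x(P) = -10, f_y(P) = 3 (gradient nonzero, so P is smooth).
Step 3: tangent line at P: -10·(x − 2) + 3·(y − 1) = 0.
Expanding: -10*x + 3*y + 17 = 0.


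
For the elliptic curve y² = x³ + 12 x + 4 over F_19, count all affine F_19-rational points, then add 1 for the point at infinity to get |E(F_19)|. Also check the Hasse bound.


Affine points = {(0, 2), (0, 17), (1, 6), (1, 13), (2, 6), (2, 13), (6, 8), (6, 11), (8, 2), (8, 17), (9, 9), (9, 10), (11, 2), (11, 17), (13, 1), (13, 18), (14, 3), (14, 16), (15, 5), (15, 14), (16, 6), (16, 13)}; affine count = 22; |E(F_19)| = 23.

Discriminant check: Δ ∝ 4a³ + 27b² = 4·12³ + 27·4² = 4·1728 + 27·16 ≡ 10 (mod 19). Nonzero ⇒ E is nonsingular.
For each x ∈ F_19, compute rhs = x³ + 12·x + 4 mod 19, then count y ∈ F_19 with y² ≡ rhs.
  x = 0: rhs = 4, matching y values: 2, 17 (2 points).
  x = 1: rhs = 17, matching y values: 6, 13 (2 points).
  x = 2: rhs = 17, matching y values: 6, 13 (2 points).
  x = 3: rhs = 10, matching y values: none (0 points).
  x = 4: rhs = 2, matching y values: none (0 points).
  x = 5: rhs = 18, matching y values: none (0 points).
  x = 6: rhs = 7, matching y values: 8, 11 (2 points).
  x = 7: rhs = 13, matching y values: none (0 points).
  x = 8: rhs = 4, matching y values: 2, 17 (2 points).
  x = 9: rhs = 5, matching y values: 9, 10 (2 points).
  x = 10: rhs = 3, matching y values: none (0 points).
  x = 11: rhs = 4, matching y values: 2, 17 (2 points).
  x = 12: rhs = 14, matching y values: none (0 points).
  x = 13: rhs = 1, matching y values: 1, 18 (2 points).
  x = 14: rhs = 9, matching y values: 3, 16 (2 points).
  x = 15: rhs = 6, matching y values: 5, 14 (2 points).
  x = 16: rhs = 17, matching y values: 6, 13 (2 points).
  x = 17: rhs = 10, matching y values: none (0 points).
  x = 18: rhs = 10, matching y values: none (0 points).
Total affine count: 22.
Full point count |E(F_19)| = 22 + 1 = 23.
Hasse bound: |23 − (19+1)| = |3| = 3 ≤ 2√19 ≈ 8.7178 ✓.


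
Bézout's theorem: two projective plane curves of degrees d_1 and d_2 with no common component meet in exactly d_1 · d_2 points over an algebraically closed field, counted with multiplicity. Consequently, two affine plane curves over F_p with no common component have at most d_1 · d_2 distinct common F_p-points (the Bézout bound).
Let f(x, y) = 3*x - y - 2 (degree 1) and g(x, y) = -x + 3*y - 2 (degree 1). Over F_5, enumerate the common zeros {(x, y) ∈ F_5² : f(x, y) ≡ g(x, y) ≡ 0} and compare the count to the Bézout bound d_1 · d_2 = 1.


Common zeros: {(1, 1)}; count = 1; Bézout bound = 1.

deg(f) = 1, deg(g) = 1, so Bézout bound = 1.
Scan x ∈ F_5. For each x, list the y ∈ F_5 with f(x, y) ≡ 0 and those with g(x, y) ≡ 0 (mod 5); the common zeros in that column are the intersection.
  x = 0: f ≡ 0 at y ∈ {3}; g ≡ 0 at y ∈ {4}; common: ∅.
  x = 1: f ≡ 0 at y ∈ {1}; g ≡ 0 at y ∈ {1}; common: {1}.
  x = 2: f ≡ 0 at y ∈ {4}; g ≡ 0 at y ∈ {3}; common: ∅.
  x = 3: f ≡ 0 at y ∈ {2}; g ≡ 0 at y ∈ {0}; common: ∅.
  x = 4: f ≡ 0 at y ∈ {0}; g ≡ 0 at y ∈ {2}; common: ∅.
Collecting: common zeros = {(1, 1)}, so the count is 1.
Comparison with the Bézout bound: 1 ≤ 1 = deg(f)·deg(g), as expected for curves with no common component (the bound is attained).


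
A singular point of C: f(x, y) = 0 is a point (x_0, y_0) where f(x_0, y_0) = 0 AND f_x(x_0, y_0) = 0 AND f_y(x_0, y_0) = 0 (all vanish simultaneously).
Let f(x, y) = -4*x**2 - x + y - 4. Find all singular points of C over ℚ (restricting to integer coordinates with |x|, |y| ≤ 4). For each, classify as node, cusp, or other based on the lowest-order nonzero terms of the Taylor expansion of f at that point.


No singular points in the scanned grid; C is smooth there.

Compute partial derivatives:
  f_x = -8*x - 1.
  f_y = 1.
f_y = 1 is a nonzero constant, so f_y never vanishes: no point (x, y) can satisfy f = f_x = f_y = 0. In particular no (x, y) ∈ {−4, ..., 4}² is singular; the curve is smooth.


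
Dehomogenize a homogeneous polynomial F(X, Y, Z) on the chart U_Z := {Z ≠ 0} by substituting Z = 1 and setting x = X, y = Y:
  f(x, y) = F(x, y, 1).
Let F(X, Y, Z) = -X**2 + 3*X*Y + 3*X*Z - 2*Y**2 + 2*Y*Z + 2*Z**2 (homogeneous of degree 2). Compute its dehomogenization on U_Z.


f(x, y) = -x**2 + 3*x*y + 3*x - 2*y**2 + 2*y + 2

On U_Z we set Z = 1. Each monomial c·X^i·Y^j·Z^k in F becomes c·x^i·y^j·1^k = c·x^i·y^j.
Substituting Z = 1: F(X, Y, 1) = -x**2 + 3*x*y + 3*x - 2*y**2 + 2*y + 2.
Note: deg(f) ≤ deg(F) = 2; strict inequality happens when F is divisible by Z (lost terms).


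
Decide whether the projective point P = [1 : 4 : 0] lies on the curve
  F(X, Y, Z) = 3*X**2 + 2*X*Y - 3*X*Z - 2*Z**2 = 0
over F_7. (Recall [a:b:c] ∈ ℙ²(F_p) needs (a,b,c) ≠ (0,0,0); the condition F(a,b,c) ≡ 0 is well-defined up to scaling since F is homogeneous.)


F(1,4,0) ≡ 4 (mod 7); P is NOT on the curve.

Evaluate F(1, 4, 0) term-by-term (mod 7).
  3*X**2 ↦ 3·1·1·1 = 3
  2*X*Y ↦ 2·1·4·1 = 8
  -3*X*Z ↦ -3·1·1·0 = 0
  -2*Z**2 ↦ -2·1·1·0 = 0
Sum: F(1, 4, 0) = (3) + (8) + (0) + (0) = 11.
Reducing mod 7: 11 ≡ 4 (mod 7).
Since F(a, b, c) ≡ 4 ≠ 0 (mod 7), P does NOT lie on the curve.


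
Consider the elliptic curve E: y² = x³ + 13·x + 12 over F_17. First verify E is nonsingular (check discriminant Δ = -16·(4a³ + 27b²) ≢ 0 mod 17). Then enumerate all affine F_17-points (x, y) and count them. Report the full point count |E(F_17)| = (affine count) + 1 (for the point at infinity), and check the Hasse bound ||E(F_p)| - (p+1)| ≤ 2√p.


Affine points = {(1, 3), (1, 14), (4, 3), (4, 14), (5, 7), (5, 10), (6, 0), (7, 2), (7, 15), (8, 4), (8, 13), (9, 5), (9, 12), (12, 3), (12, 14), (13, 7), (13, 10), (16, 7), (16, 10)}; affine count = 19; |E(F_17)| = 20.

Discriminant check: Δ ∝ 4a³ + 27b² = 4·13³ + 27·12² = 4·2197 + 27·144 ≡ 11 (mod 17). Nonzero ⇒ E is nonsingular.
For each x ∈ F_17, compute rhs = x³ + 13·x + 12 mod 17, then count y ∈ F_17 with y² ≡ rhs.
  x = 0: rhs = 12, matching y values: none (0 points).
  x = 1: rhs = 9, matching y values: 3, 14 (2 points).
  x = 2: rhs = 12, matching y values: none (0 points).
  x = 3: rhs = 10, matching y values: none (0 points).
  x = 4: rhs = 9, matching y values: 3, 14 (2 points).
  x = 5: rhs = 15, matching y values: 7, 10 (2 points).
  x = 6: rhs = 0, matching y values: 0 (1 points).
  x = 7: rhs = 4, matching y values: 2, 15 (2 points).
  x = 8: rhs = 16, matching y values: 4, 13 (2 points).
  x = 9: rhs = 8, matching y values: 5, 12 (2 points).
  x = 10: rhs = 3, matching y values: none (0 points).
  x = 11: rhs = 7, matching y values: none (0 points).
  x = 12: rhs = 9, matching y values: 3, 14 (2 points).
  x = 13: rhs = 15, matching y values: 7, 10 (2 points).
  x = 14: rhs = 14, matching y values: none (0 points).
  x = 15: rhs = 12, matching y values: none (0 points).
  x = 16: rhs = 15, matching y values: 7, 10 (2 points).
Total affine count: 19.
Full point count |E(F_17)| = 19 + 1 = 20.
Hasse bound: |20 − (17+1)| = |2| = 2 ≤ 2√17 ≈ 8.2462 ✓.
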